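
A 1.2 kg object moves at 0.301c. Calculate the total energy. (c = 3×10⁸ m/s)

γ = 1/√(1 - 0.301²) = 1.049
mc² = 1.2 × (3×10⁸)² = 1.080×10¹⁷ J
E = γmc² = 1.049 × 1.080×10¹⁷ = 1.133×10¹⁷ J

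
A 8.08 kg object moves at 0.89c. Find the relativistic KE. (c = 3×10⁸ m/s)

γ = 1/√(1 - 0.89²) = 2.1932
γ - 1 = 1.1932
KE = (γ-1)mc² = 1.1932 × 8.08 × (3×10⁸)² = 8.677×10¹⁷ J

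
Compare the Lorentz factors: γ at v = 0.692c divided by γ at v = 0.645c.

γ₁ = 1/√(1 - 0.692²) = 1.3852
γ₂ = 1/√(1 - 0.645²) = 1.3086
γ₁/γ₂ = 1.3852/1.3086 = 1.059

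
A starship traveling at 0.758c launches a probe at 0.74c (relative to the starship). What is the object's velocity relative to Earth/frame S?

u = (u' + v)/(1 + u'v/c²)
Numerator: 0.74 + 0.758 = 1.498
Denominator: 1 + 0.56092 = 1.56092
u = 1.498/1.56092 = 0.9597c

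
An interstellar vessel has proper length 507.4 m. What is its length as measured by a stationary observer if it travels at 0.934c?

Proper length L₀ = 507.4 m
γ = 1/√(1 - 0.934²) = 2.799
L = L₀/γ = 507.4/2.799 = 181.3 m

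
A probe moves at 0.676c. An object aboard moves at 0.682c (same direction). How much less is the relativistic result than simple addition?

Classical: u' + v = 0.682 + 0.676 = 1.358c
Relativistic: u = (0.682 + 0.676)/(1 + 0.461032) = 1.358/1.461032 = 0.9295c
Difference: 1.358 - 0.9295 = 0.4285c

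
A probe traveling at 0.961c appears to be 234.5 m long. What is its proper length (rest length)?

Contracted length L = 234.5 m
γ = 1/√(1 - 0.961²) = 3.616
L₀ = γL = 3.616 × 234.5 = 848.0 m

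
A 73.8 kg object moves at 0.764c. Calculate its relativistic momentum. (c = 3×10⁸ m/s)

γ = 1/√(1 - 0.764²) = 1.550
v = 0.764 × 3×10⁸ = 2.292×10⁸ m/s
p = γmv = 1.550 × 73.8 × 2.292×10⁸ = 2.622×10¹⁰ kg·m/s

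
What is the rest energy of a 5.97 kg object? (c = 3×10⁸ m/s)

c² = (3×10⁸)² = 9.000×10¹⁶ m²/s²
E₀ = mc² = 5.97 × 9.000×10¹⁶ = 5.373×10¹⁷ J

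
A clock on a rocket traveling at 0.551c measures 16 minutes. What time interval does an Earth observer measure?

Proper time Δt₀ = 16 minutes
γ = 1/√(1 - 0.551²) = 1.198
Δt = γΔt₀ = 1.198 × 16 = 19.17 minutes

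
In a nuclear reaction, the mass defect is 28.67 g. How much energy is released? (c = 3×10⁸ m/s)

Convert mass defect: Δm = 28.67 g = 0.02867 kg
E = Δm·c² = 0.02867 × (3×10⁸)²
= 0.02867 × 9×10¹⁶ = 2.580×10¹⁵ J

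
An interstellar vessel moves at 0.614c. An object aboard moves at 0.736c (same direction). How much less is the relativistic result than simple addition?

Classical: u' + v = 0.736 + 0.614 = 1.35c
Relativistic: u = (0.736 + 0.614)/(1 + 0.451904) = 1.35/1.451904 = 0.9298c
Difference: 1.35 - 0.9298 = 0.4202c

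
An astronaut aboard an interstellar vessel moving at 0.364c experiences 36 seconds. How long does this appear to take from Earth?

Proper time Δt₀ = 36 seconds
γ = 1/√(1 - 0.364²) = 1.0737
Δt = γΔt₀ = 1.0737 × 36 = 38.65 seconds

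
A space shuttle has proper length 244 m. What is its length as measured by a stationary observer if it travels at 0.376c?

Proper length L₀ = 244 m
γ = 1/√(1 - 0.376²) = 1.079
L = L₀/γ = 244/1.079 = 226.1 m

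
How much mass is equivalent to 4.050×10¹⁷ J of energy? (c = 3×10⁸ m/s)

From E = mc², we get m = E/c²
c² = (3×10⁸)² = 9×10¹⁶ m²/s²
m = 4.050×10¹⁷ / 9×10¹⁶ = 4.500 kg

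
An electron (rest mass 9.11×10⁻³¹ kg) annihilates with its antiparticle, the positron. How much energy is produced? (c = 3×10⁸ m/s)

Both particles have the same rest mass, so total mass = 2m
E = 2m·c² = 2 × 9.11×10⁻³¹ × (3×10⁸)²
= 2 × 9.11×10⁻³¹ × 9×10¹⁶
= 1.640×10⁻¹³ J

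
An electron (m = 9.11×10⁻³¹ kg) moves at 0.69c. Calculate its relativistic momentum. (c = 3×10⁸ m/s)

γ = 1/√(1 - 0.69²) = 1.3816
v = 0.69 × 3×10⁸ = 2.070×10⁸ m/s
p = γmv = 1.3816 × 9.11×10⁻³¹ × 2.070×10⁸ = 2.605×10⁻²² kg·m/s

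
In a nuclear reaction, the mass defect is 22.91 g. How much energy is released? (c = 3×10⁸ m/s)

Convert mass defect: Δm = 22.91 g = 0.02291 kg
E = Δm·c² = 0.02291 × (3×10⁸)²
= 0.02291 × 9×10¹⁶ = 2.062×10¹⁵ J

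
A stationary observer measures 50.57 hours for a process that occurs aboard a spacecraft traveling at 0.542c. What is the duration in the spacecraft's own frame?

Dilated time Δt = 50.57 hours
γ = 1/√(1 - 0.542²) = 1.190
Δt₀ = Δt/γ = 50.57/1.190 = 42.50 hours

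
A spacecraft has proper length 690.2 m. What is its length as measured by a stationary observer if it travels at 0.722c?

Proper length L₀ = 690.2 m
γ = 1/√(1 - 0.722²) = 1.4453
L = L₀/γ = 690.2/1.4453 = 477.5 m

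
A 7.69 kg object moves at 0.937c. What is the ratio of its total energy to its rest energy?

E = γmc², E₀ = mc²
E/E₀ = γ = 1/√(1 - 0.937²) = 2.863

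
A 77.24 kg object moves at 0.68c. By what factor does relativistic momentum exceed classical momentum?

p_rel = γmv, p_class = mv
Ratio = γ = 1/√(1 - 0.68²) = 1.364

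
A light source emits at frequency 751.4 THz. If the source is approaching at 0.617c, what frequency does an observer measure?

β = v/c = 0.617
(1+β)/(1-β) = 1.617/0.383 = 4.222
Doppler factor = √(4.222) = 2.055
f_obs = 751.4 × 2.055 = 1544 THz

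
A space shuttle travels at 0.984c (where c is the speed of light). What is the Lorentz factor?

v/c = 0.984, so (v/c)² = 0.968256
1 - (v/c)² = 0.031744
γ = 1/√(0.031744) = 5.613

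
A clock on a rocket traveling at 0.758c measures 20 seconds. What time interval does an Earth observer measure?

Proper time Δt₀ = 20 seconds
γ = 1/√(1 - 0.758²) = 1.533
Δt = γΔt₀ = 1.533 × 20 = 30.66 seconds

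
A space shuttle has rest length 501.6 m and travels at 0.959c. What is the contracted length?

Proper length L₀ = 501.6 m
γ = 1/√(1 - 0.959²) = 3.5285
L = L₀/γ = 501.6/3.5285 = 142.2 m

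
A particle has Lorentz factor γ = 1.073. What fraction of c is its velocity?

From γ = 1/√(1 - v²/c²):
1/γ² = 1/1.073² = 0.8686
v²/c² = 1 - 0.8686 = 0.1314
v/c = √(0.1314) = 0.3625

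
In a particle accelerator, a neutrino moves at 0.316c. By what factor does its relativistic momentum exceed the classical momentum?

p_rel = γmv, p_class = mv
Ratio = γ = 1/√(1 - 0.316²)
= 1/√(0.900144) = 1.054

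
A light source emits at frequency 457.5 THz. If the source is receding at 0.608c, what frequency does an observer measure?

β = v/c = 0.608
(1-β)/(1+β) = 0.392/1.608 = 0.24378
Doppler factor = √(0.24378) = 0.4937
f_obs = 457.5 × 0.4937 = 225.9 THz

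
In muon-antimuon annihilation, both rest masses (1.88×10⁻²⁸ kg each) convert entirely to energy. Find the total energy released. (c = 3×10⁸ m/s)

Both particles have the same rest mass, so total mass = 2m
E = 2m·c² = 2 × 1.88×10⁻²⁸ × (3×10⁸)²
= 2 × 1.88×10⁻²⁸ × 9×10¹⁶
= 3.384×10⁻¹¹ J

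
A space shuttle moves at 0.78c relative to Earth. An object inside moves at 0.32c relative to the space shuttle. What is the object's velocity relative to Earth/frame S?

u = (u' + v)/(1 + u'v/c²)
Numerator: 0.32 + 0.78 = 1.1
Denominator: 1 + 0.2496 = 1.2496
u = 1.1/1.2496 = 0.8803c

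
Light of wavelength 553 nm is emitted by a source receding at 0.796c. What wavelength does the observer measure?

β = 0.796
Wavelength Doppler factor = √(1.796/0.204) = √(8.804) = 2.967
λ_obs = 553 × 2.967 = 1641 nm (redshift)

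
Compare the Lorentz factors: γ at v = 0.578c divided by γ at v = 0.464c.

γ₁ = 1/√(1 - 0.578²) = 1.22543
γ₂ = 1/√(1 - 0.464²) = 1.12888
γ₁/γ₂ = 1.22543/1.12888 = 1.086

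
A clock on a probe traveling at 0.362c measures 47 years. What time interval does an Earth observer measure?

Proper time Δt₀ = 47 years
γ = 1/√(1 - 0.362²) = 1.0728
Δt = γΔt₀ = 1.0728 × 47 = 50.42 years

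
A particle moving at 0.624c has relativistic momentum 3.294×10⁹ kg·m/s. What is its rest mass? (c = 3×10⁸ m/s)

γ = 1/√(1 - 0.624²) = 1.280
v = 0.624 × 3×10⁸ = 1.872×10⁸ m/s
m = p/(γv) = 3.294×10⁹/(1.280 × 1.872×10⁸) = 13.75 kg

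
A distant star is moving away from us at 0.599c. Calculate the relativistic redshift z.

β = 0.599
(1+β)/(1-β) = 1.599/0.401 = 3.9875
√(3.9875) = 1.9969
z = 1.9969 - 1 = 0.9969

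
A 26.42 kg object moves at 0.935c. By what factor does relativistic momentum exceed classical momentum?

p_rel = γmv, p_class = mv
Ratio = γ = 1/√(1 - 0.935²) = 2.820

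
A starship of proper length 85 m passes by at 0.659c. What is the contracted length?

Proper length L₀ = 85 m
γ = 1/√(1 - 0.659²) = 1.3295
L = L₀/γ = 85/1.3295 = 63.93 m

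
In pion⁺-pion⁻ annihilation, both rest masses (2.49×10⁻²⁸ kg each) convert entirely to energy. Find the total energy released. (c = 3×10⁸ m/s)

Both particles have the same rest mass, so total mass = 2m
E = 2m·c² = 2 × 2.49×10⁻²⁸ × (3×10⁸)²
= 2 × 2.49×10⁻²⁸ × 9×10¹⁶
= 4.482×10⁻¹¹ J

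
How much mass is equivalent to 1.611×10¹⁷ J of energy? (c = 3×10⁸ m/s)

From E = mc², we get m = E/c²
c² = (3×10⁸)² = 9×10¹⁶ m²/s²
m = 1.611×10¹⁷ / 9×10¹⁶ = 1.790 kg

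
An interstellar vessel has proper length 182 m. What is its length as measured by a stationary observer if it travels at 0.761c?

Proper length L₀ = 182 m
γ = 1/√(1 - 0.761²) = 1.541
L = L₀/γ = 182/1.541 = 118.1 m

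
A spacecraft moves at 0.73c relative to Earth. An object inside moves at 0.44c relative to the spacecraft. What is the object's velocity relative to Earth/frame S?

u = (u' + v)/(1 + u'v/c²)
Numerator: 0.44 + 0.73 = 1.17
Denominator: 1 + 0.3212 = 1.3212
u = 1.17/1.3212 = 0.8856c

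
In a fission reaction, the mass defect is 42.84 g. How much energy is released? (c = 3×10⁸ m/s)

Convert mass defect: Δm = 42.84 g = 0.04284 kg
E = Δm·c² = 0.04284 × (3×10⁸)²
= 0.04284 × 9×10¹⁶ = 3.856×10¹⁵ J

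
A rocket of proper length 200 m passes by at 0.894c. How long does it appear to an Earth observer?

Proper length L₀ = 200 m
γ = 1/√(1 - 0.894²) = 2.232
L = L₀/γ = 200/2.232 = 89.61 m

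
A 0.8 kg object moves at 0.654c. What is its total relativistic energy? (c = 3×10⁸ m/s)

γ = 1/√(1 - 0.654²) = 1.322
mc² = 0.8 × (3×10⁸)² = 7.200×10¹⁶ J
E = γmc² = 1.322 × 7.200×10¹⁶ = 9.518×10¹⁶ J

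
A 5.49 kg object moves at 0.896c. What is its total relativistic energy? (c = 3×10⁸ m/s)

γ = 1/√(1 - 0.896²) = 2.252
mc² = 5.49 × (3×10⁸)² = 4.941×10¹⁷ J
E = γmc² = 2.252 × 4.941×10¹⁷ = 1.113×10¹⁸ J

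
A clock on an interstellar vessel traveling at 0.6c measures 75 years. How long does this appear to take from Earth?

Proper time Δt₀ = 75 years
γ = 1/√(1 - 0.6²) = 1.250
Δt = γΔt₀ = 1.250 × 75 = 93.75 years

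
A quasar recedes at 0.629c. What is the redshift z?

β = 0.629
(1+β)/(1-β) = 1.629/0.371 = 4.391
√(4.391) = 2.095
z = 2.095 - 1 = 1.095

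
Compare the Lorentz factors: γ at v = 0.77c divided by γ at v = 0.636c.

γ₁ = 1/√(1 - 0.77²) = 1.567
γ₂ = 1/√(1 - 0.636²) = 1.296
γ₁/γ₂ = 1.567/1.296 = 1.209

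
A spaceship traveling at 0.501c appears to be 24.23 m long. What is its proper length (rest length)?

Contracted length L = 24.23 m
γ = 1/√(1 - 0.501²) = 1.1555
L₀ = γL = 1.1555 × 24.23 = 28.00 m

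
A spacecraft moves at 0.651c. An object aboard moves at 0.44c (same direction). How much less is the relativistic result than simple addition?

Classical: u' + v = 0.44 + 0.651 = 1.091c
Relativistic: u = (0.44 + 0.651)/(1 + 0.28644) = 1.091/1.28644 = 0.8481c
Difference: 1.091 - 0.8481 = 0.2429c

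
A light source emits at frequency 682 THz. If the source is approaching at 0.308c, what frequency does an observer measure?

β = v/c = 0.308
(1+β)/(1-β) = 1.308/0.692 = 1.890
Doppler factor = √(1.890) = 1.3748
f_obs = 682 × 1.3748 = 937.6 THz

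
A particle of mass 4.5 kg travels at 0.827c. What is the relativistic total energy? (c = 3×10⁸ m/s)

γ = 1/√(1 - 0.827²) = 1.7787
mc² = 4.5 × (3×10⁸)² = 4.050×10¹⁷ J
E = γmc² = 1.7787 × 4.050×10¹⁷ = 7.204×10¹⁷ J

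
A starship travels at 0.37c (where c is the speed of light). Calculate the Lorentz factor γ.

v/c = 0.37, so (v/c)² = 0.1369
1 - (v/c)² = 0.8631
γ = 1/√(0.8631) = 1.076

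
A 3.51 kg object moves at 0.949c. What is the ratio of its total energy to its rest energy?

E = γmc², E₀ = mc²
E/E₀ = γ = 1/√(1 - 0.949²) = 3.172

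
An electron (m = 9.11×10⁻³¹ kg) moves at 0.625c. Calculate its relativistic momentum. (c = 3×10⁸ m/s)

γ = 1/√(1 - 0.625²) = 1.281
v = 0.625 × 3×10⁸ = 1.875×10⁸ m/s
p = γmv = 1.281 × 9.11×10⁻³¹ × 1.875×10⁸ = 2.188×10⁻²² kg·m/s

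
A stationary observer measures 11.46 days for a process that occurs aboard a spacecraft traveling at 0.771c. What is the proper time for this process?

Dilated time Δt = 11.46 days
γ = 1/√(1 - 0.771²) = 1.5703
Δt₀ = Δt/γ = 11.46/1.5703 = 7.298 days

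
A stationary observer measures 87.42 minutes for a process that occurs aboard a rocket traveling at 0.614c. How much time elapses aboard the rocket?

Dilated time Δt = 87.42 minutes
γ = 1/√(1 - 0.614²) = 1.267
Δt₀ = Δt/γ = 87.42/1.267 = 69.00 minutes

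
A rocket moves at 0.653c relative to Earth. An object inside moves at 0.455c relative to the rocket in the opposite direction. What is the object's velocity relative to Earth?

Object's velocity in rocket frame is u' = -0.455c
u = (u' + v)/(1 + u'v/c²) = (v - 0.455)/(1 - 0.455·v/c²)
Numerator: 0.653 - 0.455 = 0.198
Denominator: 1 - 0.297115 = 0.702885
u = 0.198/0.702885 = 0.2817c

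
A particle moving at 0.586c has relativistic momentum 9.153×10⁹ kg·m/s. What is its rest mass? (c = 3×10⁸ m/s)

γ = 1/√(1 - 0.586²) = 1.234
v = 0.586 × 3×10⁸ = 1.758×10⁸ m/s
m = p/(γv) = 9.153×10⁹/(1.234 × 1.758×10⁸) = 42.19 kg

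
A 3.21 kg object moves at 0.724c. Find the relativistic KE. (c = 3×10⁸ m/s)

γ = 1/√(1 - 0.724²) = 1.4497
γ - 1 = 0.4497
KE = (γ-1)mc² = 0.4497 × 3.21 × (3×10⁸)² = 1.299×10¹⁷ J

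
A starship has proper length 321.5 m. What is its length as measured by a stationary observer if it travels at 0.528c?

Proper length L₀ = 321.5 m
γ = 1/√(1 - 0.528²) = 1.1775
L = L₀/γ = 321.5/1.1775 = 273.0 m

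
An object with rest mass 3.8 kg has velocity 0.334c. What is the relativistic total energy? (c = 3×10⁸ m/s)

γ = 1/√(1 - 0.334²) = 1.0609
mc² = 3.8 × (3×10⁸)² = 3.420×10¹⁷ J
E = γmc² = 1.0609 × 3.420×10¹⁷ = 3.628×10¹⁷ J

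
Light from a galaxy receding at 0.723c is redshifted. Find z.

β = 0.723
(1+β)/(1-β) = 1.723/0.277 = 6.220
√(6.220) = 2.494
z = 2.494 - 1 = 1.494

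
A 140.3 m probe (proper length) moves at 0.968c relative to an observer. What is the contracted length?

Proper length L₀ = 140.3 m
γ = 1/√(1 - 0.968²) = 3.985
L = L₀/γ = 140.3/3.985 = 35.21 m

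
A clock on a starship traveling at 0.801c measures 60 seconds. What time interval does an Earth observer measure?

Proper time Δt₀ = 60 seconds
γ = 1/√(1 - 0.801²) = 1.670
Δt = γΔt₀ = 1.670 × 60 = 100.2 seconds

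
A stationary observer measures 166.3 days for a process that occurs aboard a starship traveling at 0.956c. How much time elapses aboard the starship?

Dilated time Δt = 166.3 days
γ = 1/√(1 - 0.956²) = 3.4087
Δt₀ = Δt/γ = 166.3/3.4087 = 48.79 days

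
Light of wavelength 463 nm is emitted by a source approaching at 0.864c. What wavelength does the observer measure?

β = 0.864
Wavelength Doppler factor = √(0.136/1.864) = √(0.07296) = 0.2701
λ_obs = 463 × 0.2701 = 125.1 nm (blueshift)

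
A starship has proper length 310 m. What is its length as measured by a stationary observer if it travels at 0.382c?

Proper length L₀ = 310 m
γ = 1/√(1 - 0.382²) = 1.082
L = L₀/γ = 310/1.082 = 286.5 m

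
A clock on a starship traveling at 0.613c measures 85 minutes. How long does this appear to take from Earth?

Proper time Δt₀ = 85 minutes
γ = 1/√(1 - 0.613²) = 1.266
Δt = γΔt₀ = 1.266 × 85 = 107.6 minutes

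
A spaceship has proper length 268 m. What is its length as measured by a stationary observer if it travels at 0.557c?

Proper length L₀ = 268 m
γ = 1/√(1 - 0.557²) = 1.204
L = L₀/γ = 268/1.204 = 222.6 m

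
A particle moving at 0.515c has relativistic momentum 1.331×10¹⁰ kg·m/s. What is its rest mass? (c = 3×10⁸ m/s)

γ = 1/√(1 - 0.515²) = 1.1666
v = 0.515 × 3×10⁸ = 1.545×10⁸ m/s
m = p/(γv) = 1.331×10¹⁰/(1.1666 × 1.545×10⁸) = 73.85 kg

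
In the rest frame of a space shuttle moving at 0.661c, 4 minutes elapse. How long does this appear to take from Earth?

Proper time Δt₀ = 4 minutes
γ = 1/√(1 - 0.661²) = 1.33265
Δt = γΔt₀ = 1.33265 × 4 = 5.331 minutes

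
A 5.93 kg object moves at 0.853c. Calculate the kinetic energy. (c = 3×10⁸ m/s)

γ = 1/√(1 - 0.853²) = 1.916
γ - 1 = 0.9160
KE = (γ-1)mc² = 0.9160 × 5.93 × (3×10⁸)² = 4.889×10¹⁷ J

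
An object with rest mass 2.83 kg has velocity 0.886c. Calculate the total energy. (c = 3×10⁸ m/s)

γ = 1/√(1 - 0.886²) = 2.1566
mc² = 2.83 × (3×10⁸)² = 2.547×10¹⁷ J
E = γmc² = 2.1566 × 2.547×10¹⁷ = 5.493×10¹⁷ J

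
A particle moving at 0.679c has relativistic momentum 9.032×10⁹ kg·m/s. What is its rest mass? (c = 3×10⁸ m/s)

γ = 1/√(1 - 0.679²) = 1.362
v = 0.679 × 3×10⁸ = 2.037×10⁸ m/s
m = p/(γv) = 9.032×10⁹/(1.362 × 2.037×10⁸) = 32.55 kg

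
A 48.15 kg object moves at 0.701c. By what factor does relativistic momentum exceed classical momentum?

p_rel = γmv, p_class = mv
Ratio = γ = 1/√(1 - 0.701²) = 1.402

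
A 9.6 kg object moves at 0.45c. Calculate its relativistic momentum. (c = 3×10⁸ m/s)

γ = 1/√(1 - 0.45²) = 1.1198
v = 0.45 × 3×10⁸ = 1.350×10⁸ m/s
p = γmv = 1.1198 × 9.6 × 1.350×10⁸ = 1.451×10⁹ kg·m/s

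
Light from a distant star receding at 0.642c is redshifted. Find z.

β = 0.642
(1+β)/(1-β) = 1.642/0.358 = 4.587
√(4.587) = 2.142
z = 2.142 - 1 = 1.142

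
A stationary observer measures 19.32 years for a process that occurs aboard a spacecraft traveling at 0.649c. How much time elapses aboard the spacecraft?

Dilated time Δt = 19.32 years
γ = 1/√(1 - 0.649²) = 1.314
Δt₀ = Δt/γ = 19.32/1.314 = 14.70 years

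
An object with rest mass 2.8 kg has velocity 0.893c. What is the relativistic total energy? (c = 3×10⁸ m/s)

γ = 1/√(1 - 0.893²) = 2.222
mc² = 2.8 × (3×10⁸)² = 2.520×10¹⁷ J
E = γmc² = 2.222 × 2.520×10¹⁷ = 5.599×10¹⁷ J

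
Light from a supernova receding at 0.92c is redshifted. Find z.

β = 0.92
(1+β)/(1-β) = 1.92/0.08 = 24.00
√(24.00) = 4.899
z = 4.899 - 1 = 3.899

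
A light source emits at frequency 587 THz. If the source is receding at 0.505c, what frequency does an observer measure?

β = v/c = 0.505
(1-β)/(1+β) = 0.495/1.505 = 0.3289
Doppler factor = √(0.3289) = 0.5735
f_obs = 587 × 0.5735 = 336.6 THz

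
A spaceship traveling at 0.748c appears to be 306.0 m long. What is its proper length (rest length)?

Contracted length L = 306.0 m
γ = 1/√(1 - 0.748²) = 1.507
L₀ = γL = 1.507 × 306.0 = 461.1 m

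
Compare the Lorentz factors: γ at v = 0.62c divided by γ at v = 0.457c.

γ₁ = 1/√(1 - 0.62²) = 1.275
γ₂ = 1/√(1 - 0.457²) = 1.124
γ₁/γ₂ = 1.275/1.124 = 1.134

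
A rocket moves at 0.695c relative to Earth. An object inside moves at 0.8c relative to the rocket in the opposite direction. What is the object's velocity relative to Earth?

Object's velocity in rocket frame is u' = -0.8c
u = (u' + v)/(1 + u'v/c²) = (v - 0.8)/(1 - 0.8·v/c²)
Numerator: 0.695 - 0.8 = -0.105
Denominator: 1 - 0.556 = 0.444
u = -0.105/0.444 = -0.2365c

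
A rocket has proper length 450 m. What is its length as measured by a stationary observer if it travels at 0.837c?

Proper length L₀ = 450 m
γ = 1/√(1 - 0.837²) = 1.8275
L = L₀/γ = 450/1.8275 = 246.2 m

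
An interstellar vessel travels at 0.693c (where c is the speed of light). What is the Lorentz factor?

v/c = 0.693, so (v/c)² = 0.480249
1 - (v/c)² = 0.519751
γ = 1/√(0.519751) = 1.387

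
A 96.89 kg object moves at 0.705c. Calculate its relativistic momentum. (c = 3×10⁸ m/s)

γ = 1/√(1 - 0.705²) = 1.410
v = 0.705 × 3×10⁸ = 2.115×10⁸ m/s
p = γmv = 1.410 × 96.89 × 2.115×10⁸ = 2.889×10¹⁰ kg·m/s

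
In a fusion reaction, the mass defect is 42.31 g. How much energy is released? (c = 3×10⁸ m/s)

Convert mass defect: Δm = 42.31 g = 0.04231 kg
E = Δm·c² = 0.04231 × (3×10⁸)²
= 0.04231 × 9×10¹⁶ = 3.808×10¹⁵ J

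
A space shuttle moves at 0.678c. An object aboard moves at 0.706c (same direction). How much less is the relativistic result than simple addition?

Classical: u' + v = 0.706 + 0.678 = 1.384c
Relativistic: u = (0.706 + 0.678)/(1 + 0.478668) = 1.384/1.478668 = 0.9360c
Difference: 1.384 - 0.9360 = 0.4480c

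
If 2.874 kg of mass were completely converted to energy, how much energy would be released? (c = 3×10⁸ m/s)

Using E = mc²:
c² = (3×10⁸)² = 9×10¹⁶ m²/s²
E = 2.874 × 9×10¹⁶ = 2.587×10¹⁷ J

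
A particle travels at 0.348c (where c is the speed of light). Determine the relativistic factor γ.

v/c = 0.348, so (v/c)² = 0.121104
1 - (v/c)² = 0.878896
γ = 1/√(0.878896) = 1.067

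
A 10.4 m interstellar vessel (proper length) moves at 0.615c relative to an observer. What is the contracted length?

Proper length L₀ = 10.4 m
γ = 1/√(1 - 0.615²) = 1.2682
L = L₀/γ = 10.4/1.2682 = 8.201 m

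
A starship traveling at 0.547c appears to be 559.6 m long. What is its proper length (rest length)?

Contracted length L = 559.6 m
γ = 1/√(1 - 0.547²) = 1.1946
L₀ = γL = 1.1946 × 559.6 = 668.5 m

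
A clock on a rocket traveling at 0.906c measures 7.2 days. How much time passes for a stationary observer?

Proper time Δt₀ = 7.2 days
γ = 1/√(1 - 0.906²) = 2.363
Δt = γΔt₀ = 2.363 × 7.2 = 17.01 days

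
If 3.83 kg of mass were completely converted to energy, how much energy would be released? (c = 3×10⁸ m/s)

Using E = mc²:
c² = (3×10⁸)² = 9×10¹⁶ m²/s²
E = 3.83 × 9×10¹⁶ = 3.447×10¹⁷ J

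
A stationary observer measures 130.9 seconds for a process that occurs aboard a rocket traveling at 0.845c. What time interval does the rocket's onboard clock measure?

Dilated time Δt = 130.9 seconds
γ = 1/√(1 - 0.845²) = 1.870
Δt₀ = Δt/γ = 130.9/1.870 = 70.00 seconds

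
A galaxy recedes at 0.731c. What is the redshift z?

β = 0.731
(1+β)/(1-β) = 1.731/0.269 = 6.435
√(6.435) = 2.537
z = 2.537 - 1 = 1.537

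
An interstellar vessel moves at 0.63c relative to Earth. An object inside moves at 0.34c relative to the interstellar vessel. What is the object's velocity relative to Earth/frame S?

u = (u' + v)/(1 + u'v/c²)
Numerator: 0.34 + 0.63 = 0.97
Denominator: 1 + 0.2142 = 1.2142
u = 0.97/1.2142 = 0.7989c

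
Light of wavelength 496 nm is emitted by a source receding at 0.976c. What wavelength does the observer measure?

β = 0.976
Wavelength Doppler factor = √(1.976/0.024) = √(82.33) = 9.074
λ_obs = 496 × 9.074 = 4501 nm (redshift)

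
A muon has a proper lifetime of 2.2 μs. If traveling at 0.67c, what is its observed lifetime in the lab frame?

Proper lifetime τ₀ = 2.2 μs
γ = 1/√(1 - 0.67²) = 1.3471
τ = γτ₀ = 1.3471 × 2.2 μs = 2.964 μs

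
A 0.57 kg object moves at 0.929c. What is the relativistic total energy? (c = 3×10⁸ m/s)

γ = 1/√(1 - 0.929²) = 2.702
mc² = 0.57 × (3×10⁸)² = 5.130×10¹⁶ J
E = γmc² = 2.702 × 5.130×10¹⁶ = 1.386×10¹⁷ J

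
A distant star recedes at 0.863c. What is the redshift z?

β = 0.863
(1+β)/(1-β) = 1.863/0.137 = 13.60
√(13.60) = 3.688
z = 3.688 - 1 = 2.688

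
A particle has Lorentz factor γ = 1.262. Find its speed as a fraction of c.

From γ = 1/√(1 - v²/c²):
1/γ² = 1/1.262² = 0.6279
v²/c² = 1 - 0.6279 = 0.3721
v/c = √(0.3721) = 0.6100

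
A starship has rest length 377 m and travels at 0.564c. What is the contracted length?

Proper length L₀ = 377 m
γ = 1/√(1 - 0.564²) = 1.211
L = L₀/γ = 377/1.211 = 311.3 m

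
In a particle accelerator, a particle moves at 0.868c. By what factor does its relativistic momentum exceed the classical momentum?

p_rel = γmv, p_class = mv
Ratio = γ = 1/√(1 - 0.868²)
= 1/√(0.246576) = 2.014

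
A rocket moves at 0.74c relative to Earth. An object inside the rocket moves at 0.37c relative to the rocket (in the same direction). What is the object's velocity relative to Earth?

u = (u' + v)/(1 + u'v/c²)
Numerator: 0.37 + 0.74 = 1.11
Denominator: 1 + 0.2738 = 1.2738
u = 1.11/1.2738 = 0.8714c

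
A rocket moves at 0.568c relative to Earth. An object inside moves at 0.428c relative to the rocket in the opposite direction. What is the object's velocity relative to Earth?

Object's velocity in rocket frame is u' = -0.428c
u = (u' + v)/(1 + u'v/c²) = (v - 0.428)/(1 - 0.428·v/c²)
Numerator: 0.568 - 0.428 = 0.14
Denominator: 1 - 0.243104 = 0.756896
u = 0.14/0.756896 = 0.1850c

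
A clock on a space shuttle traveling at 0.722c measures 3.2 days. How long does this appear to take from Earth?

Proper time Δt₀ = 3.2 days
γ = 1/√(1 - 0.722²) = 1.4453
Δt = γΔt₀ = 1.4453 × 3.2 = 4.625 days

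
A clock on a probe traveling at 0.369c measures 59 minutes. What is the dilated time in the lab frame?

Proper time Δt₀ = 59 minutes
γ = 1/√(1 - 0.369²) = 1.076
Δt = γΔt₀ = 1.076 × 59 = 63.48 minutes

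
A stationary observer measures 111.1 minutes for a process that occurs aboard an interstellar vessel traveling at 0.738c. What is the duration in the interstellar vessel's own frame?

Dilated time Δt = 111.1 minutes
γ = 1/√(1 - 0.738²) = 1.482
Δt₀ = Δt/γ = 111.1/1.482 = 74.97 minutes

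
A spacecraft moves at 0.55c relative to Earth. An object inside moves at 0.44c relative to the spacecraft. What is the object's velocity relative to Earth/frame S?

u = (u' + v)/(1 + u'v/c²)
Numerator: 0.44 + 0.55 = 0.99
Denominator: 1 + 0.242 = 1.242
u = 0.99/1.242 = 0.7971c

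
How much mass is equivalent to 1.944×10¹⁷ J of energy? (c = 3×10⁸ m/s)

From E = mc², we get m = E/c²
c² = (3×10⁸)² = 9×10¹⁶ m²/s²
m = 1.944×10¹⁷ / 9×10¹⁶ = 2.160 kg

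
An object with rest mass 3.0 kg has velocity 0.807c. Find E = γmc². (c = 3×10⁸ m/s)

γ = 1/√(1 - 0.807²) = 1.6933
mc² = 3.0 × (3×10⁸)² = 2.700×10¹⁷ J
E = γmc² = 1.6933 × 2.700×10¹⁷ = 4.572×10¹⁷ J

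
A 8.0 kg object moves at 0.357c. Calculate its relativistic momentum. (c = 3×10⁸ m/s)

γ = 1/√(1 - 0.357²) = 1.0705
v = 0.357 × 3×10⁸ = 1.071×10⁸ m/s
p = γmv = 1.0705 × 8.0 × 1.071×10⁸ = 9.172×10⁸ kg·m/s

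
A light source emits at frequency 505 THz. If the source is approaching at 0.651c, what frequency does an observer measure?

β = v/c = 0.651
(1+β)/(1-β) = 1.651/0.349 = 4.731
Doppler factor = √(4.731) = 2.175
f_obs = 505 × 2.175 = 1098 THz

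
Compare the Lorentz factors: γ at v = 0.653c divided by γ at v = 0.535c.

γ₁ = 1/√(1 - 0.653²) = 1.3204
γ₂ = 1/√(1 - 0.535²) = 1.1836
γ₁/γ₂ = 1.3204/1.1836 = 1.116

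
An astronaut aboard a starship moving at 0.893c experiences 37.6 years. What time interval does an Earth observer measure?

Proper time Δt₀ = 37.6 years
γ = 1/√(1 - 0.893²) = 2.222
Δt = γΔt₀ = 2.222 × 37.6 = 83.55 years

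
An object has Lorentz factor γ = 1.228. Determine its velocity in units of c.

From γ = 1/√(1 - v²/c²):
1/γ² = 1/1.228² = 0.6631
v²/c² = 1 - 0.6631 = 0.3369
v/c = √(0.3369) = 0.5804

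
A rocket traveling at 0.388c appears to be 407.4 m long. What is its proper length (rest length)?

Contracted length L = 407.4 m
γ = 1/√(1 - 0.388²) = 1.085
L₀ = γL = 1.085 × 407.4 = 442.0 m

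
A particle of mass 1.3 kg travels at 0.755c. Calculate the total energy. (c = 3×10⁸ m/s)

γ = 1/√(1 - 0.755²) = 1.525
mc² = 1.3 × (3×10⁸)² = 1.170×10¹⁷ J
E = γmc² = 1.525 × 1.170×10¹⁷ = 1.784×10¹⁷ J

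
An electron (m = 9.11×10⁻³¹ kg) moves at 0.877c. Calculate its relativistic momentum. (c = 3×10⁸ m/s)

γ = 1/√(1 - 0.877²) = 2.081
v = 0.877 × 3×10⁸ = 2.631×10⁸ m/s
p = γmv = 2.081 × 9.11×10⁻³¹ × 2.631×10⁸ = 4.988×10⁻²² kg·m/s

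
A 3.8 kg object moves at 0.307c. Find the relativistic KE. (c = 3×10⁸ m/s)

γ = 1/√(1 - 0.307²) = 1.05074
γ - 1 = 0.05074
KE = (γ-1)mc² = 0.05074 × 3.8 × (3×10⁸)² = 1.735×10¹⁶ J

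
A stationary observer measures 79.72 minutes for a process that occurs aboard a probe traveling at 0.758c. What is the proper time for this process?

Dilated time Δt = 79.72 minutes
γ = 1/√(1 - 0.758²) = 1.533
Δt₀ = Δt/γ = 79.72/1.533 = 52.00 minutes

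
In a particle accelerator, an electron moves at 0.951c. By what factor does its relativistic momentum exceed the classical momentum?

p_rel = γmv, p_class = mv
Ratio = γ = 1/√(1 - 0.951²)
= 1/√(0.095599) = 3.234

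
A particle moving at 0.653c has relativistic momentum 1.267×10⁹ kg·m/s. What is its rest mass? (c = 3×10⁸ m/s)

γ = 1/√(1 - 0.653²) = 1.3204
v = 0.653 × 3×10⁸ = 1.959×10⁸ m/s
m = p/(γv) = 1.267×10⁹/(1.3204 × 1.959×10⁸) = 4.898 kg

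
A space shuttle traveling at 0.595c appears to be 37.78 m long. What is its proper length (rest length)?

Contracted length L = 37.78 m
γ = 1/√(1 - 0.595²) = 1.2442
L₀ = γL = 1.2442 × 37.78 = 47.01 m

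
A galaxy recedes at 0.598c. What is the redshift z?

β = 0.598
(1+β)/(1-β) = 1.598/0.402 = 3.9751
√(3.9751) = 1.9938
z = 1.9938 - 1 = 0.9938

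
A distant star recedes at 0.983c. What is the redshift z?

β = 0.983
(1+β)/(1-β) = 1.983/0.017 = 116.6
√(116.6) = 10.80
z = 10.80 - 1 = 9.800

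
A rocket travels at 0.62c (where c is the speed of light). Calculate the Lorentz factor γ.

v/c = 0.62, so (v/c)² = 0.3844
1 - (v/c)² = 0.6156
γ = 1/√(0.6156) = 1.275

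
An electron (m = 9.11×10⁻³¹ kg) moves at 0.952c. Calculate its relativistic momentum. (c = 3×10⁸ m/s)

γ = 1/√(1 - 0.952²) = 3.267
v = 0.952 × 3×10⁸ = 2.856×10⁸ m/s
p = γmv = 3.267 × 9.11×10⁻³¹ × 2.856×10⁸ = 8.500×10⁻²² kg·m/s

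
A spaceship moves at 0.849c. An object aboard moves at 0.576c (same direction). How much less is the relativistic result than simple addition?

Classical: u' + v = 0.576 + 0.849 = 1.425c
Relativistic: u = (0.576 + 0.849)/(1 + 0.489024) = 1.425/1.489024 = 0.9570c
Difference: 1.425 - 0.9570 = 0.4680c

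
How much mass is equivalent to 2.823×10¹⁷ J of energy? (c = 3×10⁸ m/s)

From E = mc², we get m = E/c²
c² = (3×10⁸)² = 9×10¹⁶ m²/s²
m = 2.823×10¹⁷ / 9×10¹⁶ = 3.137 kg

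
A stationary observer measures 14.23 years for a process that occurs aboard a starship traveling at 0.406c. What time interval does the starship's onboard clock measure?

Dilated time Δt = 14.23 years
γ = 1/√(1 - 0.406²) = 1.0942
Δt₀ = Δt/γ = 14.23/1.0942 = 13.00 years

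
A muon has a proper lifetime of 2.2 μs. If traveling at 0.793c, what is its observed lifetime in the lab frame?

Proper lifetime τ₀ = 2.2 μs
γ = 1/√(1 - 0.793²) = 1.6414
τ = γτ₀ = 1.6414 × 2.2 μs = 3.611 μs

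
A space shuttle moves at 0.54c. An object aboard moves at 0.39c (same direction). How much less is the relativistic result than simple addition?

Classical: u' + v = 0.39 + 0.54 = 0.93c
Relativistic: u = (0.39 + 0.54)/(1 + 0.2106) = 0.93/1.2106 = 0.7682c
Difference: 0.93 - 0.7682 = 0.1618c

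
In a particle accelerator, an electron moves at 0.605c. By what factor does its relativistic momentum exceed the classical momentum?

p_rel = γmv, p_class = mv
Ratio = γ = 1/√(1 - 0.605²)
= 1/√(0.633975) = 1.256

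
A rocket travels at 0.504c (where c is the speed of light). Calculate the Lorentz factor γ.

v/c = 0.504, so (v/c)² = 0.254016
1 - (v/c)² = 0.745984
γ = 1/√(0.745984) = 1.158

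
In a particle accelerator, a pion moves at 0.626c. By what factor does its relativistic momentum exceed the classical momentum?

p_rel = γmv, p_class = mv
Ratio = γ = 1/√(1 - 0.626²)
= 1/√(0.608124) = 1.282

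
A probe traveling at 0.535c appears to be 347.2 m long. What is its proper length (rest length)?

Contracted length L = 347.2 m
γ = 1/√(1 - 0.535²) = 1.18364
L₀ = γL = 1.18364 × 347.2 = 411.0 m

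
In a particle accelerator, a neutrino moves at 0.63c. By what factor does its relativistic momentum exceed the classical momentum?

p_rel = γmv, p_class = mv
Ratio = γ = 1/√(1 - 0.63²)
= 1/√(0.6031) = 1.288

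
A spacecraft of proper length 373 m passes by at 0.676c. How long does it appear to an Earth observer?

Proper length L₀ = 373 m
γ = 1/√(1 - 0.676²) = 1.357
L = L₀/γ = 373/1.357 = 274.9 m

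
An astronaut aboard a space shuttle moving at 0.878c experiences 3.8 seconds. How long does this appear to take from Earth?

Proper time Δt₀ = 3.8 seconds
γ = 1/√(1 - 0.878²) = 2.0892
Δt = γΔt₀ = 2.0892 × 3.8 = 7.939 seconds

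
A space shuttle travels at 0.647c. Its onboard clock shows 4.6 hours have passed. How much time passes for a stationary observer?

Proper time Δt₀ = 4.6 hours
γ = 1/√(1 - 0.647²) = 1.3115
Δt = γΔt₀ = 1.3115 × 4.6 = 6.033 hours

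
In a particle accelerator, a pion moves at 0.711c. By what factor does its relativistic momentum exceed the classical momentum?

p_rel = γmv, p_class = mv
Ratio = γ = 1/√(1 - 0.711²)
= 1/√(0.494479) = 1.422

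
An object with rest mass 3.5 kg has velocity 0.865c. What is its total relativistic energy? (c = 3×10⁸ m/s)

γ = 1/√(1 - 0.865²) = 1.993
mc² = 3.5 × (3×10⁸)² = 3.150×10¹⁷ J
E = γmc² = 1.993 × 3.150×10¹⁷ = 6.278×10¹⁷ J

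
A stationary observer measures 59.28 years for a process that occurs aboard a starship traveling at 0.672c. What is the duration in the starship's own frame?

Dilated time Δt = 59.28 years
γ = 1/√(1 - 0.672²) = 1.3503
Δt₀ = Δt/γ = 59.28/1.3503 = 43.90 years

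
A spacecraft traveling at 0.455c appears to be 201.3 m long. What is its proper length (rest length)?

Contracted length L = 201.3 m
γ = 1/√(1 - 0.455²) = 1.123
L₀ = γL = 1.123 × 201.3 = 226.1 m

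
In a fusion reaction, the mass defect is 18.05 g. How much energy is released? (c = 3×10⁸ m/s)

Convert mass defect: Δm = 18.05 g = 0.01805 kg
E = Δm·c² = 0.01805 × (3×10⁸)²
= 0.01805 × 9×10¹⁶ = 1.625×10¹⁵ J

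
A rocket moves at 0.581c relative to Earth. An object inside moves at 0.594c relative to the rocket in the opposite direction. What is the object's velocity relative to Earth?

Object's velocity in rocket frame is u' = -0.594c
u = (u' + v)/(1 + u'v/c²) = (v - 0.594)/(1 - 0.594·v/c²)
Numerator: 0.581 - 0.594 = -0.013
Denominator: 1 - 0.345114 = 0.654886
u = -0.013/0.654886 = -0.01985c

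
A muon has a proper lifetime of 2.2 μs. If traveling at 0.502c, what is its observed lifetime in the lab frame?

Proper lifetime τ₀ = 2.2 μs
γ = 1/√(1 - 0.502²) = 1.1562
τ = γτ₀ = 1.1562 × 2.2 μs = 2.544 μs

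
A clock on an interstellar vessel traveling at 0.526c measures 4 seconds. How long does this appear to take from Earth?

Proper time Δt₀ = 4 seconds
γ = 1/√(1 - 0.526²) = 1.1758
Δt = γΔt₀ = 1.1758 × 4 = 4.703 seconds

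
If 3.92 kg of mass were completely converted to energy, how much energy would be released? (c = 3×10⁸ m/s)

Using E = mc²:
c² = (3×10⁸)² = 9×10¹⁶ m²/s²
E = 3.92 × 9×10¹⁶ = 3.528×10¹⁷ J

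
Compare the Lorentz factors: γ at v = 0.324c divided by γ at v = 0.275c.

γ₁ = 1/√(1 - 0.324²) = 1.057
γ₂ = 1/√(1 - 0.275²) = 1.040
γ₁/γ₂ = 1.057/1.040 = 1.016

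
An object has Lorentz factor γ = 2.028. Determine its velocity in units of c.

From γ = 1/√(1 - v²/c²):
1/γ² = 1/2.028² = 0.2431
v²/c² = 1 - 0.2431 = 0.7569
v/c = √(0.7569) = 0.8700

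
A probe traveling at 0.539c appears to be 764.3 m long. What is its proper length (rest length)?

Contracted length L = 764.3 m
γ = 1/√(1 - 0.539²) = 1.1872
L₀ = γL = 1.1872 × 764.3 = 907.4 m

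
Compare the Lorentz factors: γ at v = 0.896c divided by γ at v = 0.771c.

γ₁ = 1/√(1 - 0.896²) = 2.252
γ₂ = 1/√(1 - 0.771²) = 1.570
γ₁/γ₂ = 2.252/1.570 = 1.434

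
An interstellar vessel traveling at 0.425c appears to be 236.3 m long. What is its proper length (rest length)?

Contracted length L = 236.3 m
γ = 1/√(1 - 0.425²) = 1.1047
L₀ = γL = 1.1047 × 236.3 = 261.0 m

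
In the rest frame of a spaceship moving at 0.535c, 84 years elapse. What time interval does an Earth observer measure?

Proper time Δt₀ = 84 years
γ = 1/√(1 - 0.535²) = 1.18364
Δt = γΔt₀ = 1.18364 × 84 = 99.43 years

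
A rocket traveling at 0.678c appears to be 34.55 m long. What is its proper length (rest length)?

Contracted length L = 34.55 m
γ = 1/√(1 - 0.678²) = 1.3604
L₀ = γL = 1.3604 × 34.55 = 47.00 m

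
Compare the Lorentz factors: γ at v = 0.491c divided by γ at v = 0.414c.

γ₁ = 1/√(1 - 0.491²) = 1.148
γ₂ = 1/√(1 - 0.414²) = 1.099
γ₁/γ₂ = 1.148/1.099 = 1.045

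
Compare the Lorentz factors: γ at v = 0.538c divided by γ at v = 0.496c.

γ₁ = 1/√(1 - 0.538²) = 1.186
γ₂ = 1/√(1 - 0.496²) = 1.152
γ₁/γ₂ = 1.186/1.152 = 1.030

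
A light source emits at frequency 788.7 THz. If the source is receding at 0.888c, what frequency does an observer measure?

β = v/c = 0.888
(1-β)/(1+β) = 0.112/1.888 = 0.05932
Doppler factor = √(0.05932) = 0.2436
f_obs = 788.7 × 0.2436 = 192.1 THz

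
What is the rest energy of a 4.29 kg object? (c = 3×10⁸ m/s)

c² = (3×10⁸)² = 9.000×10¹⁶ m²/s²
E₀ = mc² = 4.29 × 9.000×10¹⁶ = 3.861×10¹⁷ J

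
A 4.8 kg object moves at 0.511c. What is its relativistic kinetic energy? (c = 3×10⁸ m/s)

γ = 1/√(1 - 0.511²) = 1.16336
γ - 1 = 0.16336
KE = (γ-1)mc² = 0.16336 × 4.8 × (3×10⁸)² = 7.057×10¹⁶ J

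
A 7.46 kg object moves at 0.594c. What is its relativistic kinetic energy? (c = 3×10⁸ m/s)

γ = 1/√(1 - 0.594²) = 1.2431
γ - 1 = 0.2431
KE = (γ-1)mc² = 0.2431 × 7.46 × (3×10⁸)² = 1.632×10¹⁷ J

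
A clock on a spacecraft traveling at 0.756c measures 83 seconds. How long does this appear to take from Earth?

Proper time Δt₀ = 83 seconds
γ = 1/√(1 - 0.756²) = 1.528
Δt = γΔt₀ = 1.528 × 83 = 126.8 seconds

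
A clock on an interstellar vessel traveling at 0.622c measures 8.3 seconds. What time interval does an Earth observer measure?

Proper time Δt₀ = 8.3 seconds
γ = 1/√(1 - 0.622²) = 1.277
Δt = γΔt₀ = 1.277 × 8.3 = 10.60 seconds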